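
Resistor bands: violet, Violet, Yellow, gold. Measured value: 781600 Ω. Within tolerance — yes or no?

yes

Violet → 7 (first significant figure)
Violet → 7 (second significant figure)
Yellow → ×10^4 multiplier
Gold → ±5% tolerance
77 × 10000 = 770000 Ω
Allowed range: 731500 Ω to 808500 Ω.
781600 Ω lies inside that range.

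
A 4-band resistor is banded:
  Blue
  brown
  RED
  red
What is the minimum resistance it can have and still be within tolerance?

5978 Ω

Blue → 6 (first significant figure)
Brown → 1 (second significant figure)
Red → ×10^2 multiplier
Red → ±2% tolerance
61 × 100 = 6100 Ω
Minimum = 6100 × (1 − 2/100) = 5978 Ω.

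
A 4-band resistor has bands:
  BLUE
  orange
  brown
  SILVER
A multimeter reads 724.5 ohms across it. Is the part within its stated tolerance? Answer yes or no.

no

Blue → 6 (first significant figure)
Orange → 3 (second significant figure)
Brown → ×10 multiplier
Silver → ±10% tolerance
63 × 10 = 630 Ω
Allowed range: 567 Ω to 693 Ω.
724.5 ohms lies outside that range.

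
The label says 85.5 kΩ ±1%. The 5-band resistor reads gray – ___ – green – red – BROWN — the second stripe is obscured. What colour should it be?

85500 Ω = 855 × 10^2.
The second band gives digit 5 of the significand, and 5 is green.

green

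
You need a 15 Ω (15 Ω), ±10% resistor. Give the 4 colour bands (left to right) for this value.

15 Ω = 15 × 10^0.
1 → brown
5 → green
Multiplier 10^0 → black.
±10% tolerance → silver.

brown, green, black, silver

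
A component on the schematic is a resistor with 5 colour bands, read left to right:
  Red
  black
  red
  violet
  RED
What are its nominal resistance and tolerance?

Red → 2 (first significant figure)
Black → 0 (second significant figure)
Red → 2 (third significant figure)
Violet → ×10^7 multiplier
Red → ±2% tolerance
202 × 10000000 = 2020000000 Ω

2020000000 Ω ±2%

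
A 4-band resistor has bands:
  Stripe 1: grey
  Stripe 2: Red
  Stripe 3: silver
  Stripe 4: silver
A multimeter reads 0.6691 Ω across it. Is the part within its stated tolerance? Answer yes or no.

no

Grey → 8 (first significant figure)
Red → 2 (second significant figure)
Silver → ×0.01 multiplier
Silver → ±10% tolerance
82 × 0.01 = 0.82 Ω
Allowed range: 0.738 Ω to 0.902 Ω.
0.6691 Ω lies outside that range.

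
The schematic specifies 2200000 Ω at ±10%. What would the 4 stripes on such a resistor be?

2200000 Ω = 22 × 10^5.
2 → red
2 → red
Multiplier 10^5 → green.
±10% tolerance → silver.

red, red, green, silver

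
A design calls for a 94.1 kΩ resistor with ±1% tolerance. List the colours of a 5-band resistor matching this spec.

94100 Ω = 941 × 10^2.
9 → white
4 → yellow
1 → brown
Multiplier 10^2 → red.
±1% tolerance → brown.

white, yellow, brown, red, brown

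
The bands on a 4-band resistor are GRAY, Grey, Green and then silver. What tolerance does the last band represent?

±10%

The last band, silver, is the tolerance band.
Silver corresponds to ±10%.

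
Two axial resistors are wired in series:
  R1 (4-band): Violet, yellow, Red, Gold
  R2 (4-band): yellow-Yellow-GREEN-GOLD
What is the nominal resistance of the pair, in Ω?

4407400 Ω

R1: violet, yellow → 74; red ×10^2 → 7400 Ω.
R2: yellow, yellow → 44; green ×10^5 → 4400000 Ω.
Series: 7400 + 4400000 = 4407400 Ω.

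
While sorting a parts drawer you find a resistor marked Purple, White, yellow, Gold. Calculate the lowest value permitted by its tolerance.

Violet → 7 (first significant figure)
White → 9 (second significant figure)
Yellow → ×10^4 multiplier
Gold → ±5% tolerance
79 × 10000 = 790000 Ω
Lowest = 790000 × (1 − 5/100) = 750500 Ω.

750500 Ω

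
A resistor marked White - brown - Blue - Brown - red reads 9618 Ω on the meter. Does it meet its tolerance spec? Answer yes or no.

no

White → 9 (first significant figure)
Brown → 1 (second significant figure)
Blue → 6 (third significant figure)
Brown → ×10 multiplier
Red → ±2% tolerance
916 × 10 = 9160 Ω
Allowed range: 8976.8 Ω to 9343.2 Ω.
9618 Ω lies outside that range.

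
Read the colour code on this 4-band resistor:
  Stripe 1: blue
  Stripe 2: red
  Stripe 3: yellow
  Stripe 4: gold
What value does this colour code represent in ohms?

Blue → 6 (first significant figure)
Red → 2 (second significant figure)
Yellow → ×10^4 multiplier
62 × 10000 = 620000 Ω

620000 Ω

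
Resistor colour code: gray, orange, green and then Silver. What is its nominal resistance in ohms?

Grey → 8 (first significant figure)
Orange → 3 (second significant figure)
Green → ×10^5 multiplier
83 × 100000 = 8300000 Ω

8300000 Ω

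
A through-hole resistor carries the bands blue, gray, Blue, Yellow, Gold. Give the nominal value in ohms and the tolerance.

6860000 Ω ±5%

Blue → 6 (first significant figure)
Grey → 8 (second significant figure)
Blue → 6 (third significant figure)
Yellow → ×10^4 multiplier
Gold → ±5% tolerance
686 × 10000 = 6860000 Ω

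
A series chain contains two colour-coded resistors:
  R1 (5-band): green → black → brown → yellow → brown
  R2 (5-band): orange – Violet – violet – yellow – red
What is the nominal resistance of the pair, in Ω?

R1: green, black, brown → 501; yellow ×10^4 → 5010000 Ω.
R2: orange, violet, violet → 377; yellow ×10^4 → 3770000 Ω.
Series: 5010000 + 3770000 = 8780000 Ω.

8780000 Ω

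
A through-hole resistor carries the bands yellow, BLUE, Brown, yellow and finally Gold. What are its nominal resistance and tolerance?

Yellow → 4 (first significant figure)
Blue → 6 (second significant figure)
Brown → 1 (third significant figure)
Yellow → ×10^4 multiplier
Gold → ±5% tolerance
461 × 10000 = 4610000 Ω

4610000 Ω ±5%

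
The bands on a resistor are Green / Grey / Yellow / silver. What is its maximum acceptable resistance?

638000 Ω

Green → 5 (first significant figure)
Grey → 8 (second significant figure)
Yellow → ×10^4 multiplier
Silver → ±10% tolerance
58 × 10000 = 580000 Ω
Maximum = 580000 × (1 + 10/100) = 638000 Ω.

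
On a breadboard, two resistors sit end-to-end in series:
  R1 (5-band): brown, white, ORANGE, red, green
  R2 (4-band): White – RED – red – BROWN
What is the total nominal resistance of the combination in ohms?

28500 Ω

R1: brown, white, orange → 193; red ×10^2 → 19300 Ω.
R2: white, red → 92; red ×10^2 → 9200 Ω.
Series: 19300 + 9200 = 28500 Ω.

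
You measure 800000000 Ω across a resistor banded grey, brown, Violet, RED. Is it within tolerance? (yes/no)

Grey → 8 (first significant figure)
Brown → 1 (second significant figure)
Violet → ×10^7 multiplier
Red → ±2% tolerance
81 × 10000000 = 810000000 Ω
Allowed range: 793800000 Ω to 826200000 Ω.
800000000 Ω lies inside that range.

yes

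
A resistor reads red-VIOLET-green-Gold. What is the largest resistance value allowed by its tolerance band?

Red → 2 (first significant figure)
Violet → 7 (second significant figure)
Green → ×10^5 multiplier
Gold → ±5% tolerance
27 × 100000 = 2700000 Ω
Largest = 2700000 × (1 + 5/100) = 2835000 Ω.

2835000 Ω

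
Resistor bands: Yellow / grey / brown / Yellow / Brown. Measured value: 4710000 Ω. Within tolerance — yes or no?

Yellow → 4 (first significant figure)
Grey → 8 (second significant figure)
Brown → 1 (third significant figure)
Yellow → ×10^4 multiplier
Brown → ±1% tolerance
481 × 10000 = 4810000 Ω
Allowed range: 4761900 Ω to 4858100 Ω.
4710000 Ω lies outside that range.

no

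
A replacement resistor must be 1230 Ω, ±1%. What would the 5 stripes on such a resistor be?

1230 Ω = 123 × 10^1.
1 → brown
2 → red
3 → orange
Multiplier 10^1 → brown.
±1% tolerance → brown.

brown, red, orange, brown, brown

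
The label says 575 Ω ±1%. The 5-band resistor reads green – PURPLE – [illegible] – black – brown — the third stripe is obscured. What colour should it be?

575 Ω = 575 × 10^0.
The third band gives digit 5 of the significand, and 5 is green.

green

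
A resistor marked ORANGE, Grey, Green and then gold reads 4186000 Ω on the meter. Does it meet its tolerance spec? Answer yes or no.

Orange → 3 (first significant figure)
Grey → 8 (second significant figure)
Green → ×10^5 multiplier
Gold → ±5% tolerance
38 × 100000 = 3800000 Ω
Allowed range: 3610000 Ω to 3990000 Ω.
4186000 Ω lies outside that range.

no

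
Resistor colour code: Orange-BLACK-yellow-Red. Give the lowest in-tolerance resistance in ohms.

294000 Ω

Orange → 3 (first significant figure)
Black → 0 (second significant figure)
Yellow → ×10^4 multiplier
Red → ±2% tolerance
30 × 10000 = 300000 Ω
Lowest = 300000 × (1 − 2/100) = 294000 Ω.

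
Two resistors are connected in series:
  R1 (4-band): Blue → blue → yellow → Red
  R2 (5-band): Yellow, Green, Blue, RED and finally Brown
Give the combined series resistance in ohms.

R1: blue, blue → 66; yellow ×10^4 → 660000 Ω.
R2: yellow, green, blue → 456; red ×10^2 → 45600 Ω.
Series: 660000 + 45600 = 705600 Ω.

705600 Ω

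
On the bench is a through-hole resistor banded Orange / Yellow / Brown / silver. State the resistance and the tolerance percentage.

340 Ω ±10%

Orange → 3 (first significant figure)
Yellow → 4 (second significant figure)
Brown → ×10 multiplier
Silver → ±10% tolerance
34 × 10 = 340 Ω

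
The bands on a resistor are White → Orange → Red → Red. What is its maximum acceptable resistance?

White → 9 (first significant figure)
Orange → 3 (second significant figure)
Red → ×10^2 multiplier
Red → ±2% tolerance
93 × 100 = 9300 Ω
Maximum = 9300 × (1 + 2/100) = 9486 Ω.

9486 Ω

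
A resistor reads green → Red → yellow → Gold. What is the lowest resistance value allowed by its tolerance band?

Green → 5 (first significant figure)
Red → 2 (second significant figure)
Yellow → ×10^4 multiplier
Gold → ±5% tolerance
52 × 10000 = 520000 Ω
Lowest = 520000 × (1 − 5/100) = 494000 Ω.

494000 Ω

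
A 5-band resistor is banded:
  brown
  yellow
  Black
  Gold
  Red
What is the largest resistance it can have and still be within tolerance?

14.28 Ω

Brown → 1 (first significant figure)
Yellow → 4 (second significant figure)
Black → 0 (third significant figure)
Gold → ×0.1 multiplier
Red → ±2% tolerance
140 × 0.1 = 14 Ω
Largest = 14 × (1 + 2/100) = 14.28 Ω.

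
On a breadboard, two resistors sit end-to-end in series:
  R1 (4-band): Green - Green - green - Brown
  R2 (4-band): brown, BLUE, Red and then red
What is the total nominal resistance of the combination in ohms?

R1: green, green → 55; green ×10^5 → 5500000 Ω.
R2: brown, blue → 16; red ×10^2 → 1600 Ω.
Series: 5500000 + 1600 = 5501600 Ω.

5501600 Ω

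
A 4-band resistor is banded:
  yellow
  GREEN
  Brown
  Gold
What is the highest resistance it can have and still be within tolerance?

Yellow → 4 (first significant figure)
Green → 5 (second significant figure)
Brown → ×10 multiplier
Gold → ±5% tolerance
45 × 10 = 450 Ω
Highest = 450 × (1 + 5/100) = 472.5 Ω.

472.5 Ω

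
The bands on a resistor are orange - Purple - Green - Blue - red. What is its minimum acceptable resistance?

Orange → 3 (first significant figure)
Violet → 7 (second significant figure)
Green → 5 (third significant figure)
Blue → ×10^6 multiplier
Red → ±2% tolerance
375 × 1000000 = 375000000 Ω
Minimum = 375000000 × (1 − 2/100) = 367500000 Ω.

367500000 Ω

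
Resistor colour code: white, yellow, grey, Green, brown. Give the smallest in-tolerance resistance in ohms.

93852000 Ω

White → 9 (first significant figure)
Yellow → 4 (second significant figure)
Grey → 8 (third significant figure)
Green → ×10^5 multiplier
Brown → ±1% tolerance
948 × 100000 = 94800000 Ω
Smallest = 94800000 × (1 − 1/100) = 93852000 Ω.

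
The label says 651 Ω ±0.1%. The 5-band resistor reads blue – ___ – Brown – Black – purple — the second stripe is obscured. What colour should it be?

651 Ω = 651 × 10^0.
The second band gives digit 5 of the significand, and 5 is green.

green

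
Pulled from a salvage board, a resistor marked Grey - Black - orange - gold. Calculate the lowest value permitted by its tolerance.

Grey → 8 (first significant figure)
Black → 0 (second significant figure)
Orange → ×10^3 multiplier
Gold → ±5% tolerance
80 × 1000 = 80000 Ω
Lowest = 80000 × (1 − 5/100) = 76000 Ω.

76000 Ω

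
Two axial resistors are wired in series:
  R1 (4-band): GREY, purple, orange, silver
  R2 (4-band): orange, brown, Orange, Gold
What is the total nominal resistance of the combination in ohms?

R1: grey, violet → 87; orange ×10^3 → 87000 Ω.
R2: orange, brown → 31; orange ×10^3 → 31000 Ω.
Series: 87000 + 31000 = 118000 Ω.

118000 Ω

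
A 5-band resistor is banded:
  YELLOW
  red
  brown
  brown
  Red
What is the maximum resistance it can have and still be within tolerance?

4294.2 Ω

Yellow → 4 (first significant figure)
Red → 2 (second significant figure)
Brown → 1 (third significant figure)
Brown → ×10 multiplier
Red → ±2% tolerance
421 × 10 = 4210 Ω
Maximum = 4210 × (1 + 2/100) = 4294.2 Ω.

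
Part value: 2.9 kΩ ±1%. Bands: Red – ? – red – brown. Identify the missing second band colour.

2900 Ω = 29 × 10^2.
The second band gives digit 9 of the significand, and 9 is white.

white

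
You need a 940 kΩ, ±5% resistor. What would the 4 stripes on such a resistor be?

940000 Ω = 94 × 10^4.
9 → white
4 → yellow
Multiplier 10^4 → yellow.
±5% tolerance → gold.

white, yellow, yellow, gold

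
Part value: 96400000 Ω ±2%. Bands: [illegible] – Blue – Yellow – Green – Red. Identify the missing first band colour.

96400000 Ω = 964 × 10^5.
The first band gives digit 9 of the significand, and 9 is white.

white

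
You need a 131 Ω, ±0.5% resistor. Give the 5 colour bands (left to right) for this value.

brown, orange, brown, black, green

131 Ω = 131 × 10^0.
1 → brown
3 → orange
1 → brown
Multiplier 10^0 → black.
±0.5% tolerance → green.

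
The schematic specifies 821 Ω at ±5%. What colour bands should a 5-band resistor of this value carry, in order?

821 Ω = 821 × 10^0.
8 → grey
2 → red
1 → brown
Multiplier 10^0 → black.
±5% tolerance → gold.

grey, red, brown, black, gold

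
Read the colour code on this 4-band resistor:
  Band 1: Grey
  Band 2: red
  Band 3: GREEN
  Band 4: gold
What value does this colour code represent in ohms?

Grey → 8 (first significant figure)
Red → 2 (second significant figure)
Green → ×10^5 multiplier
82 × 100000 = 8200000 Ω

8200000 Ω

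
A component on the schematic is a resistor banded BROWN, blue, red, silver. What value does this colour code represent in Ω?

Brown → 1 (first significant figure)
Blue → 6 (second significant figure)
Red → ×10^2 multiplier
16 × 100 = 1600 Ω

1600 Ω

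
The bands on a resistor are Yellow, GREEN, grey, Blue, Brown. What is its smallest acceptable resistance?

453420000 Ω

Yellow → 4 (first significant figure)
Green → 5 (second significant figure)
Grey → 8 (third significant figure)
Blue → ×10^6 multiplier
Brown → ±1% tolerance
458 × 1000000 = 458000000 Ω
Smallest = 458000000 × (1 − 1/100) = 453420000 Ω.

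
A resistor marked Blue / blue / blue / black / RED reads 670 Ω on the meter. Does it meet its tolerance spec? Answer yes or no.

yes

Blue → 6 (first significant figure)
Blue → 6 (second significant figure)
Blue → 6 (third significant figure)
Black → ×1 multiplier
Red → ±2% tolerance
666 × 1 = 666 Ω
Allowed range: 652.68 Ω to 679.32 Ω.
670 Ω lies inside that range.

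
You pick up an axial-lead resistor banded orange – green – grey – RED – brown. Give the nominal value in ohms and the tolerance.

Orange → 3 (first significant figure)
Green → 5 (second significant figure)
Grey → 8 (third significant figure)
Red → ×10^2 multiplier
Brown → ±1% tolerance
358 × 100 = 35800 Ω

35800 Ω ±1%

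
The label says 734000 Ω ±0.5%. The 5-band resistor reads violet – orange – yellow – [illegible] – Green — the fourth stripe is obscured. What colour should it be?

orange

734000 Ω = 734 × 10^3.
The fourth band is the multiplier, 10^3, which is orange.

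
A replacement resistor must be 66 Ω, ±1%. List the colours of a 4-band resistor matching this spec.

66 Ω = 66 × 10^0.
6 → blue
6 → blue
Multiplier 10^0 → black.
±1% tolerance → brown.

blue, blue, black, brown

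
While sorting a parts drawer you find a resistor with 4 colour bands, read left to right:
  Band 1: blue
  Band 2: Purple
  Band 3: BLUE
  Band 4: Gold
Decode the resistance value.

67000000 Ω

Blue → 6 (first significant figure)
Violet → 7 (second significant figure)
Blue → ×10^6 multiplier
67 × 1000000 = 67000000 Ω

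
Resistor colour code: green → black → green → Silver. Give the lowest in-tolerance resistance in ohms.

Green → 5 (first significant figure)
Black → 0 (second significant figure)
Green → ×10^5 multiplier
Silver → ±10% tolerance
50 × 100000 = 5000000 Ω
Lowest = 5000000 × (1 − 10/100) = 4500000 Ω.

4500000 Ω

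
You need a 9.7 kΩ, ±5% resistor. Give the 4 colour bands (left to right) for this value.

white, violet, red, gold

9700 Ω = 97 × 10^2.
9 → white
7 → violet
Multiplier 10^2 → red.
±5% tolerance → gold.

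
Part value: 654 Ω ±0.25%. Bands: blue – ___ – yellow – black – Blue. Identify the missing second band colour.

654 Ω = 654 × 10^0.
The second band gives digit 5 of the significand, and 5 is green.

green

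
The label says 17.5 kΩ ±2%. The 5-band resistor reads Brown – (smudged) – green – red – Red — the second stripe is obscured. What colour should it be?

17500 Ω = 175 × 10^2.
The second band gives digit 7 of the significand, and 7 is violet.

violet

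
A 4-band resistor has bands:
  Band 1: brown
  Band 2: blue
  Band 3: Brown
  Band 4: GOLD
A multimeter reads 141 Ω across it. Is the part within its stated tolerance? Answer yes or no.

Brown → 1 (first significant figure)
Blue → 6 (second significant figure)
Brown → ×10 multiplier
Gold → ±5% tolerance
16 × 10 = 160 Ω
Allowed range: 152 Ω to 168 Ω.
141 Ω lies outside that range.

no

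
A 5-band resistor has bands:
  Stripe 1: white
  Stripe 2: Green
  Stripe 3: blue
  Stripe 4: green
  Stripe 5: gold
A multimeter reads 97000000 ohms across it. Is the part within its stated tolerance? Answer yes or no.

yes

White → 9 (first significant figure)
Green → 5 (second significant figure)
Blue → 6 (third significant figure)
Green → ×10^5 multiplier
Gold → ±5% tolerance
956 × 100000 = 95600000 Ω
Allowed range: 90820000 Ω to 100380000 Ω.
97000000 ohms lies inside that range.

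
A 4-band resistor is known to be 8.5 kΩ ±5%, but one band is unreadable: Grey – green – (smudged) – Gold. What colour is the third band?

red

8500 Ω = 85 × 10^2.
The third band is the multiplier, 10^2, which is red.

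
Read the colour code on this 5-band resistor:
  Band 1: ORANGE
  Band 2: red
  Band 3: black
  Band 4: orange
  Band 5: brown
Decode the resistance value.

320000 Ω

Orange → 3 (first significant figure)
Red → 2 (second significant figure)
Black → 0 (third significant figure)
Orange → ×10^3 multiplier
320 × 1000 = 320000 Ω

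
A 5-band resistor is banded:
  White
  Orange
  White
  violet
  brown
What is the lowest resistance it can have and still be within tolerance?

9296100000 Ω

White → 9 (first significant figure)
Orange → 3 (second significant figure)
White → 9 (third significant figure)
Violet → ×10^7 multiplier
Brown → ±1% tolerance
939 × 10000000 = 9390000000 Ω
Lowest = 9390000000 × (1 − 1/100) = 9296100000 Ω.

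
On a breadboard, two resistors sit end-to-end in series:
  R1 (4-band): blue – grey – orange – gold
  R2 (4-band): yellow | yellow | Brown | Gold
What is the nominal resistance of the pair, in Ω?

R1: blue, grey → 68; orange ×10^3 → 68000 Ω.
R2: yellow, yellow → 44; brown ×10 → 440 Ω.
Series: 68000 + 440 = 68440 Ω.

68440 Ω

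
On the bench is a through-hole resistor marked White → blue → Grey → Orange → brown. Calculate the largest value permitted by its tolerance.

White → 9 (first significant figure)
Blue → 6 (second significant figure)
Grey → 8 (third significant figure)
Orange → ×10^3 multiplier
Brown → ±1% tolerance
968 × 1000 = 968000 Ω
Largest = 968000 × (1 + 1/100) = 977680 Ω.

977680 Ω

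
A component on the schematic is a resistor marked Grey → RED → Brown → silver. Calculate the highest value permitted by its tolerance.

902 Ω

Grey → 8 (first significant figure)
Red → 2 (second significant figure)
Brown → ×10 multiplier
Silver → ±10% tolerance
82 × 10 = 820 Ω
Highest = 820 × (1 + 10/100) = 902 Ω.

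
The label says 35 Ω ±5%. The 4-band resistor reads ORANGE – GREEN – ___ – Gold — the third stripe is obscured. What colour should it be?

35 Ω = 35 × 10^0.
The third band is the multiplier, 10^0, which is black.

black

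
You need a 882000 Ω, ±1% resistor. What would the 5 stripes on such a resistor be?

882000 Ω = 882 × 10^3.
8 → grey
8 → grey
2 → red
Multiplier 10^3 → orange.
±1% tolerance → brown.

grey, grey, red, orange, brown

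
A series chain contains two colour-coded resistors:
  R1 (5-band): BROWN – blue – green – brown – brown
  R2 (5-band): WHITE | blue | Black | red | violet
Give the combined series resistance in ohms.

97650 Ω

R1: brown, blue, green → 165; brown ×10 → 1650 Ω.
R2: white, blue, black → 960; red ×10^2 → 96000 Ω.
Series: 1650 + 96000 = 97650 Ω.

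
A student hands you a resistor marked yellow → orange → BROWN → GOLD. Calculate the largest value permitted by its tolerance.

Yellow → 4 (first significant figure)
Orange → 3 (second significant figure)
Brown → ×10 multiplier
Gold → ±5% tolerance
43 × 10 = 430 Ω
Largest = 430 × (1 + 5/100) = 451.5 Ω.

451.5 Ω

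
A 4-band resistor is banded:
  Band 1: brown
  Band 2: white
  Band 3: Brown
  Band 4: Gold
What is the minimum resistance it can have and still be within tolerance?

180.5 Ω

Brown → 1 (first significant figure)
White → 9 (second significant figure)
Brown → ×10 multiplier
Gold → ±5% tolerance
19 × 10 = 190 Ω
Minimum = 190 × (1 − 5/100) = 180.5 Ω.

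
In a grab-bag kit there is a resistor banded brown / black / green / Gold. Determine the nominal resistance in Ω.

1000000 Ω

Brown → 1 (first significant figure)
Black → 0 (second significant figure)
Green → ×10^5 multiplier
10 × 100000 = 1000000 Ω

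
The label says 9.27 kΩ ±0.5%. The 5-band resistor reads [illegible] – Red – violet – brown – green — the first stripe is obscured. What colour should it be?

white

9270 Ω = 927 × 10^1.
The first band gives digit 9 of the significand, and 9 is white.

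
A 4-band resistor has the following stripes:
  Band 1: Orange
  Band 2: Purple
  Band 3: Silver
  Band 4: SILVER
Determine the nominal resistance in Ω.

0.37 Ω

Orange → 3 (first significant figure)
Violet → 7 (second significant figure)
Silver → ×0.01 multiplier
37 × 0.01 = 0.37 Ω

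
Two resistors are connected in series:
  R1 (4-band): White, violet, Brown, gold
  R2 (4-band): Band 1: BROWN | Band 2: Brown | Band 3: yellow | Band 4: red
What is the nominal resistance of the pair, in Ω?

110970 Ω

R1: white, violet → 97; brown ×10 → 970 Ω.
R2: brown, brown → 11; yellow ×10^4 → 110000 Ω.
Series: 970 + 110000 = 110970 Ω.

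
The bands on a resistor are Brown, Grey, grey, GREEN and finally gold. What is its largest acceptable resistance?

19740000 Ω

Brown → 1 (first significant figure)
Grey → 8 (second significant figure)
Grey → 8 (third significant figure)
Green → ×10^5 multiplier
Gold → ±5% tolerance
188 × 100000 = 18800000 Ω
Largest = 18800000 × (1 + 5/100) = 19740000 Ω.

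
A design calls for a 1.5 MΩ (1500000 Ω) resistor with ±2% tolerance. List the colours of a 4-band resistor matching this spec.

1500000 Ω = 15 × 10^5.
1 → brown
5 → green
Multiplier 10^5 → green.
±2% tolerance → red.

brown, green, green, red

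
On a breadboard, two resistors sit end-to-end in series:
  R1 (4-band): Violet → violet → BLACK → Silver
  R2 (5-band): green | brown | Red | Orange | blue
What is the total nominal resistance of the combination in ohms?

512077 Ω

R1: violet, violet → 77; black ×1 → 77 Ω.
R2: green, brown, red → 512; orange ×10^3 → 512000 Ω.
Series: 77 + 512000 = 512077 Ω.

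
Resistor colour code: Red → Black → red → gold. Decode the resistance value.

Red → 2 (first significant figure)
Black → 0 (second significant figure)
Red → ×10^2 multiplier
20 × 100 = 2000 Ω

2000 Ω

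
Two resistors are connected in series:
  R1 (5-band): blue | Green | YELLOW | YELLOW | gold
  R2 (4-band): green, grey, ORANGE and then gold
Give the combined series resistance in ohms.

R1: blue, green, yellow → 654; yellow ×10^4 → 6540000 Ω.
R2: green, grey → 58; orange ×10^3 → 58000 Ω.
Series: 6540000 + 58000 = 6598000 Ω.

6598000 Ω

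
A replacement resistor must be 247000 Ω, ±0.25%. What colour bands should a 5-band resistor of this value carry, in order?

red, yellow, violet, orange, blue

247000 Ω = 247 × 10^3.
2 → red
4 → yellow
7 → violet
Multiplier 10^3 → orange.
±0.25% tolerance → blue.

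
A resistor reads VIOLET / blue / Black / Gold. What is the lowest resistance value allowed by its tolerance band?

Violet → 7 (first significant figure)
Blue → 6 (second significant figure)
Black → ×1 multiplier
Gold → ±5% tolerance
76 × 1 = 76 Ω
Lowest = 76 × (1 − 5/100) = 72.2 Ω.

72.2 Ω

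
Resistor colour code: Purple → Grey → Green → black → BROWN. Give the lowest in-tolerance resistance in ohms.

777.15 Ω

Violet → 7 (first significant figure)
Grey → 8 (second significant figure)
Green → 5 (third significant figure)
Black → ×1 multiplier
Brown → ±1% tolerance
785 × 1 = 785 Ω
Lowest = 785 × (1 − 1/100) = 777.15 Ω.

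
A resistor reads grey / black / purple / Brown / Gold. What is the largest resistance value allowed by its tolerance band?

Grey → 8 (first significant figure)
Black → 0 (second significant figure)
Violet → 7 (third significant figure)
Brown → ×10 multiplier
Gold → ±5% tolerance
807 × 10 = 8070 Ω
Largest = 8070 × (1 + 5/100) = 8473.5 Ω.

8473.5 Ω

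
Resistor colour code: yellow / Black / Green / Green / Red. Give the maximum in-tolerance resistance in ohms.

41310000 Ω

Yellow → 4 (first significant figure)
Black → 0 (second significant figure)
Green → 5 (third significant figure)
Green → ×10^5 multiplier
Red → ±2% tolerance
405 × 100000 = 40500000 Ω
Maximum = 40500000 × (1 + 2/100) = 41310000 Ω.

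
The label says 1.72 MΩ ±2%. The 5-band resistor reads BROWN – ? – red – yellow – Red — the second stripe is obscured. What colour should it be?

violet

1720000 Ω = 172 × 10^4.
The second band gives digit 7 of the significand, and 7 is violet.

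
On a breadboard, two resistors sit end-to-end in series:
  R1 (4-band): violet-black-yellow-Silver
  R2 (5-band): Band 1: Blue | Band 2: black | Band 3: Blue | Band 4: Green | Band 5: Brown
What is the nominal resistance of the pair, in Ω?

R1: violet, black → 70; yellow ×10^4 → 700000 Ω.
R2: blue, black, blue → 606; green ×10^5 → 60600000 Ω.
Series: 700000 + 60600000 = 61300000 Ω.

61300000 Ω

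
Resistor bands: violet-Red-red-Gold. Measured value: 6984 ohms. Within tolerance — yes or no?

Violet → 7 (first significant figure)
Red → 2 (second significant figure)
Red → ×10^2 multiplier
Gold → ±5% tolerance
72 × 100 = 7200 Ω
Allowed range: 6840 Ω to 7560 Ω.
6984 ohms lies inside that range.

yes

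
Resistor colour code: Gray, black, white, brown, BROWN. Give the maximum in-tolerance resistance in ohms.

8170.9 Ω

Grey → 8 (first significant figure)
Black → 0 (second significant figure)
White → 9 (third significant figure)
Brown → ×10 multiplier
Brown → ±1% tolerance
809 × 10 = 8090 Ω
Maximum = 8090 × (1 + 1/100) = 8170.9 Ω.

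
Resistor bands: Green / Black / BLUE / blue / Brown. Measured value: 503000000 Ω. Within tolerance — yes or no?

Green → 5 (first significant figure)
Black → 0 (second significant figure)
Blue → 6 (third significant figure)
Blue → ×10^6 multiplier
Brown → ±1% tolerance
506 × 1000000 = 506000000 Ω
Allowed range: 500940000 Ω to 511060000 Ω.
503000000 Ω lies inside that range.

yes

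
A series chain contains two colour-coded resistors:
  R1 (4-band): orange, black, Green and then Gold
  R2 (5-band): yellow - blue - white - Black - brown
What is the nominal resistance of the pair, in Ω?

3000469 Ω

R1: orange, black → 30; green ×10^5 → 3000000 Ω.
R2: yellow, blue, white → 469; black ×1 → 469 Ω.
Series: 3000000 + 469 = 3000469 Ω.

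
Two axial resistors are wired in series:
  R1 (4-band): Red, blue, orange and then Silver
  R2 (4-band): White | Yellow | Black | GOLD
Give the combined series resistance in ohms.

R1: red, blue → 26; orange ×10^3 → 26000 Ω.
R2: white, yellow → 94; black ×1 → 94 Ω.
Series: 26000 + 94 = 26094 Ω.

26094 Ω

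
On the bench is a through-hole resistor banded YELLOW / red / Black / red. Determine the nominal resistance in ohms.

Yellow → 4 (first significant figure)
Red → 2 (second significant figure)
Black → ×1 multiplier
42 × 1 = 42 Ω

42 Ω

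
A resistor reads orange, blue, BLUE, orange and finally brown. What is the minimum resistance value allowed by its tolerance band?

Orange → 3 (first significant figure)
Blue → 6 (second significant figure)
Blue → 6 (third significant figure)
Orange → ×10^3 multiplier
Brown → ±1% tolerance
366 × 1000 = 366000 Ω
Minimum = 366000 × (1 − 1/100) = 362340 Ω.

362340 Ω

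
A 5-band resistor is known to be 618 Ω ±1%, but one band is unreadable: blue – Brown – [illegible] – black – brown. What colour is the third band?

618 Ω = 618 × 10^0.
The third band gives digit 8 of the significand, and 8 is grey.

grey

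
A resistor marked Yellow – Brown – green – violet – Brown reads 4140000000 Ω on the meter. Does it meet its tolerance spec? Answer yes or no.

Yellow → 4 (first significant figure)
Brown → 1 (second significant figure)
Green → 5 (third significant figure)
Violet → ×10^7 multiplier
Brown → ±1% tolerance
415 × 10000000 = 4150000000 Ω
Allowed range: 4108500000 Ω to 4191500000 Ω.
4140000000 Ω lies inside that range.

yes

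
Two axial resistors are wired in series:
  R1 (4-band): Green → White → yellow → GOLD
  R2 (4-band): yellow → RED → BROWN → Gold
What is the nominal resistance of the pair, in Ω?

590420 Ω

R1: green, white → 59; yellow ×10^4 → 590000 Ω.
R2: yellow, red → 42; brown ×10 → 420 Ω.
Series: 590000 + 420 = 590420 Ω.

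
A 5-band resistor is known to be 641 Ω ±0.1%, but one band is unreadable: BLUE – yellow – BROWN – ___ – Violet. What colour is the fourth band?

641 Ω = 641 × 10^0.
The fourth band is the multiplier, 10^0, which is black.

black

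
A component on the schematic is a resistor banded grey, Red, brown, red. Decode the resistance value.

820 Ω

Grey → 8 (first significant figure)
Red → 2 (second significant figure)
Brown → ×10 multiplier
82 × 10 = 820 Ω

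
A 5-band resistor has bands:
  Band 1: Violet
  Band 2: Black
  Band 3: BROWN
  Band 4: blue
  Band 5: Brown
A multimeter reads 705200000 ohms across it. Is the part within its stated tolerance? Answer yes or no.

Violet → 7 (first significant figure)
Black → 0 (second significant figure)
Brown → 1 (third significant figure)
Blue → ×10^6 multiplier
Brown → ±1% tolerance
701 × 1000000 = 701000000 Ω
Allowed range: 693990000 Ω to 708010000 Ω.
705200000 ohms lies inside that range.

yes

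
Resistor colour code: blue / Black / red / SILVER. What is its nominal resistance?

6000 Ω

Blue → 6 (first significant figure)
Black → 0 (second significant figure)
Red → ×10^2 multiplier
60 × 100 = 6000 Ω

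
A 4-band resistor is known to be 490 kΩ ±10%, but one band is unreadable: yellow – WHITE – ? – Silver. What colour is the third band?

yellow

490000 Ω = 49 × 10^4.
The third band is the multiplier, 10^4, which is yellow.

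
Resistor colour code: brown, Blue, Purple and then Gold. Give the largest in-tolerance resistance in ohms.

168000000 Ω

Brown → 1 (first significant figure)
Blue → 6 (second significant figure)
Violet → ×10^7 multiplier
Gold → ±5% tolerance
16 × 10000000 = 160000000 Ω
Largest = 160000000 × (1 + 5/100) = 168000000 Ω.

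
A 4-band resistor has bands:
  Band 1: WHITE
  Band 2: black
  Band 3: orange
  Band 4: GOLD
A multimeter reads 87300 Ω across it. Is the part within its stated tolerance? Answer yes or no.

White → 9 (first significant figure)
Black → 0 (second significant figure)
Orange → ×10^3 multiplier
Gold → ±5% tolerance
90 × 1000 = 90000 Ω
Allowed range: 85500 Ω to 94500 Ω.
87300 Ω lies inside that range.

yes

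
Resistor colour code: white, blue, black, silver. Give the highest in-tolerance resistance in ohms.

White → 9 (first significant figure)
Blue → 6 (second significant figure)
Black → ×1 multiplier
Silver → ±10% tolerance
96 × 1 = 96 Ω
Highest = 96 × (1 + 10/100) = 105.6 Ω.

105.6 Ω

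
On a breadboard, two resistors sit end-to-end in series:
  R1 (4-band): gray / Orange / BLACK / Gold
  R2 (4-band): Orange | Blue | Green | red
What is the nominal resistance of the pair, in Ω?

3600083 Ω

R1: grey, orange → 83; black ×1 → 83 Ω.
R2: orange, blue → 36; green ×10^5 → 3600000 Ω.
Series: 83 + 3600000 = 3600083 Ω.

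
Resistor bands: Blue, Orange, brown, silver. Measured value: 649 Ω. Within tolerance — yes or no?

Blue → 6 (first significant figure)
Orange → 3 (second significant figure)
Brown → ×10 multiplier
Silver → ±10% tolerance
63 × 10 = 630 Ω
Allowed range: 567 Ω to 693 Ω.
649 Ω lies inside that range.

yes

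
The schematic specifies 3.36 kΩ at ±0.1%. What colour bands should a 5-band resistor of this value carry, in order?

orange, orange, blue, brown, violet

3360 Ω = 336 × 10^1.
3 → orange
3 → orange
6 → blue
Multiplier 10^1 → brown.
±0.1% tolerance → violet.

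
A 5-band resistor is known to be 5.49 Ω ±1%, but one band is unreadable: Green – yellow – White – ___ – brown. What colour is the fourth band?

silver

5.49 Ω = 549 × 10^-2.
The fourth band is the multiplier, 10^-2, which is silver.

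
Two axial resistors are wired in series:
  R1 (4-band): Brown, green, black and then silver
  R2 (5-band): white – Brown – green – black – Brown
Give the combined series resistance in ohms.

930 Ω

R1: brown, green → 15; black ×1 → 15 Ω.
R2: white, brown, green → 915; black ×1 → 915 Ω.
Series: 15 + 915 = 930 Ω.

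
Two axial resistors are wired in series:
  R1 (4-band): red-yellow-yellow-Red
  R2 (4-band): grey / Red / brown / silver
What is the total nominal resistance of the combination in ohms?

R1: red, yellow → 24; yellow ×10^4 → 240000 Ω.
R2: grey, red → 82; brown ×10 → 820 Ω.
Series: 240000 + 820 = 240820 Ω.

240820 Ω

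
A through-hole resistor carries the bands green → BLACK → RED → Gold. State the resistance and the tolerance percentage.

Green → 5 (first significant figure)
Black → 0 (second significant figure)
Red → ×10^2 multiplier
Gold → ±5% tolerance
50 × 100 = 5000 Ω

5000 Ω ±5%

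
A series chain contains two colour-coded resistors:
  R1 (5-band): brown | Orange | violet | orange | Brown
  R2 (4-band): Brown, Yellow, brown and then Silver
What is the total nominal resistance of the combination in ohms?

R1: brown, orange, violet → 137; orange ×10^3 → 137000 Ω.
R2: brown, yellow → 14; brown ×10 → 140 Ω.
Series: 137000 + 140 = 137140 Ω.

137140 Ω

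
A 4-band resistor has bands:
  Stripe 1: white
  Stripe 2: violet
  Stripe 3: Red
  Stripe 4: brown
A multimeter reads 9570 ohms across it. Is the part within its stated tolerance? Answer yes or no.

White → 9 (first significant figure)
Violet → 7 (second significant figure)
Red → ×10^2 multiplier
Brown → ±1% tolerance
97 × 100 = 9700 Ω
Allowed range: 9603 Ω to 9797 Ω.
9570 ohms lies outside that range.

no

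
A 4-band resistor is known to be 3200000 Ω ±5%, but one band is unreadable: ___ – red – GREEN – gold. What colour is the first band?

orange

3200000 Ω = 32 × 10^5.
The first band gives digit 3 of the significand, and 3 is orange.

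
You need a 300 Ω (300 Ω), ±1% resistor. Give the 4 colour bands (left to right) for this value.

300 Ω = 30 × 10^1.
3 → orange
0 → black
Multiplier 10^1 → brown.
±1% tolerance → brown.

orange, black, brown, brown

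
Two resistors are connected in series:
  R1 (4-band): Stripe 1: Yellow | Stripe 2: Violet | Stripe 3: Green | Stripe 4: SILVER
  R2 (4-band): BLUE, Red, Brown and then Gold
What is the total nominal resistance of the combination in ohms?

R1: yellow, violet → 47; green ×10^5 → 4700000 Ω.
R2: blue, red → 62; brown ×10 → 620 Ω.
Series: 4700000 + 620 = 4700620 Ω.

4700620 Ω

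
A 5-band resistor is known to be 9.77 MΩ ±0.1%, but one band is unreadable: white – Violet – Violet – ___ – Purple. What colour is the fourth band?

9770000 Ω = 977 × 10^4.
The fourth band is the multiplier, 10^4, which is yellow.

yellow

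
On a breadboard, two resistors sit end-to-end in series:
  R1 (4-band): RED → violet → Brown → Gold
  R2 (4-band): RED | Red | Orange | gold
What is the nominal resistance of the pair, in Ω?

22270 Ω

R1: red, violet → 27; brown ×10 → 270 Ω.
R2: red, red → 22; orange ×10^3 → 22000 Ω.
Series: 270 + 22000 = 22270 Ω.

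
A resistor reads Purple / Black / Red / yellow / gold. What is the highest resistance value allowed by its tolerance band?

Violet → 7 (first significant figure)
Black → 0 (second significant figure)
Red → 2 (third significant figure)
Yellow → ×10^4 multiplier
Gold → ±5% tolerance
702 × 10000 = 7020000 Ω
Highest = 7020000 × (1 + 5/100) = 7371000 Ω.

7371000 Ω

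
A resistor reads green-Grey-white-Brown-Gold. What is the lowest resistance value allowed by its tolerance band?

5595.5 Ω

Green → 5 (first significant figure)
Grey → 8 (second significant figure)
White → 9 (third significant figure)
Brown → ×10 multiplier
Gold → ±5% tolerance
589 × 10 = 5890 Ω
Lowest = 5890 × (1 − 5/100) = 5595.5 Ω.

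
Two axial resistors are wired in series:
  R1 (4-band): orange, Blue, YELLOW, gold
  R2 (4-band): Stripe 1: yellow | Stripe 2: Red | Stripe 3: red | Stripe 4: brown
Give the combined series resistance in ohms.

364200 Ω

R1: orange, blue → 36; yellow ×10^4 → 360000 Ω.
R2: yellow, red → 42; red ×10^2 → 4200 Ω.
Series: 360000 + 4200 = 364200 Ω.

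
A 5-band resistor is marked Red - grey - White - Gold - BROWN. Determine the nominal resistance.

Red → 2 (first significant figure)
Grey → 8 (second significant figure)
White → 9 (third significant figure)
Gold → ×0.1 multiplier
289 × 0.1 = 28.9 Ω

28.9 Ω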